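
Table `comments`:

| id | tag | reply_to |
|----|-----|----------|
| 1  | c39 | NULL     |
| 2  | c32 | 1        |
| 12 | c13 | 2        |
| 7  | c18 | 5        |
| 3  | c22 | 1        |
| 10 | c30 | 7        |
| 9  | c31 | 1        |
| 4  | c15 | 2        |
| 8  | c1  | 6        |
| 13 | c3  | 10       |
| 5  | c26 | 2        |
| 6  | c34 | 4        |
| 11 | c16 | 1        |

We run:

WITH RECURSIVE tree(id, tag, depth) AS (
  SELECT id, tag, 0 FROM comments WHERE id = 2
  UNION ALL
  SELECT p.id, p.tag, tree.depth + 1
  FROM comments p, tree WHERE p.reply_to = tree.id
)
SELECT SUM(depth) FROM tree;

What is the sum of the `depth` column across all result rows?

Base: id=2 (c32) at depth 0.
Iteration 1: rows with reply_to in {2} -> c15 (id 4, depth 1), c26 (id 5, depth 1), c13 (id 12, depth 1).
Iteration 2: rows with reply_to in {4,5,12} -> c34 (id 6, depth 2), c18 (id 7, depth 2).
Iteration 3: rows with reply_to in {6,7} -> c1 (id 8, depth 3), c30 (id 10, depth 3).
Iteration 4: rows with reply_to in {8,10} -> c3 (id 13, depth 4).
Iteration 5: no rows with reply_to in {13}; recursion stops.
SUM(depth) = 0 + 1 + 1 + 1 + 2 + 2 + 3 + 3 + 4 = 17.

17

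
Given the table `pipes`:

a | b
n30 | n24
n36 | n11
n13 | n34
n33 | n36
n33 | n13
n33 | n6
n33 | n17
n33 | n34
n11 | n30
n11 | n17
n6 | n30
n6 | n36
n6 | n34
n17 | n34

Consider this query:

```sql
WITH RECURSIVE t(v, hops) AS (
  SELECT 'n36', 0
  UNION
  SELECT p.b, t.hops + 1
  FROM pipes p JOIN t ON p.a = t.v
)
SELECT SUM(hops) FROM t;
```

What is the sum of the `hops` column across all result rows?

11

Base: (n36, hops=0).
Iteration 1: edges from {n36} -> (n11, hops=1).
Iteration 2: edges from {n11} -> (n17, hops=2), (n30, hops=2).
Iteration 3: edges from {n17,n30} -> (n24, hops=3), (n34, hops=3).
Iteration 4: no outgoing edges from {n24,n34}; recursion stops.
SUM(hops) = 0 + 1 + 2 + 2 + 3 + 3 = 11.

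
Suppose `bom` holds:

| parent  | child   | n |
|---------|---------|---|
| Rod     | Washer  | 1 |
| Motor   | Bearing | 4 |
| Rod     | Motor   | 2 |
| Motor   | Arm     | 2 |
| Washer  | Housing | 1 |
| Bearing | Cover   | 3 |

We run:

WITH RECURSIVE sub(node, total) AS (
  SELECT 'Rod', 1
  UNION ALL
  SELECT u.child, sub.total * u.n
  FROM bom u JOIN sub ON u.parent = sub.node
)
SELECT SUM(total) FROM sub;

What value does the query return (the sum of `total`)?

41

Base: (Rod, total=1).
Iteration 1: components of {Rod} -> Motor = 1*2 = 2, Washer = 1*1 = 1.
Iteration 2: components of {Motor,Washer} -> Arm = 2*2 = 4, Bearing = 2*4 = 8, Housing = 1*1 = 1.
Iteration 3: components of {Arm,Bearing,Housing} -> Cover = 8*3 = 24.
Iteration 4: no further components; recursion stops.
SUM(total) = 1 + 1 + 2 + 1 + 4 + 8 + 24 = 41.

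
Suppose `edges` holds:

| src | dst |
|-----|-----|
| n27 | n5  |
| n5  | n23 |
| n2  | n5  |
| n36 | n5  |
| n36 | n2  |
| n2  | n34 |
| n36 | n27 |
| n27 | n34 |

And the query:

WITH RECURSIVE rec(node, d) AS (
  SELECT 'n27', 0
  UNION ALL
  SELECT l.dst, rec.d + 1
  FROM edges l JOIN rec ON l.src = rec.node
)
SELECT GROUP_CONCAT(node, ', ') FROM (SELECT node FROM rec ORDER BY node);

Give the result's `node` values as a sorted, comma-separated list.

Base: (n27, d=0).
Iteration 1: edges from {n27} -> (n34, d=1), (n5, d=1).
Iteration 2: edges from {n34,n5} -> (n23, d=2).
Iteration 3: no outgoing edges from {n23}; recursion stops.

n23, n27, n34, n5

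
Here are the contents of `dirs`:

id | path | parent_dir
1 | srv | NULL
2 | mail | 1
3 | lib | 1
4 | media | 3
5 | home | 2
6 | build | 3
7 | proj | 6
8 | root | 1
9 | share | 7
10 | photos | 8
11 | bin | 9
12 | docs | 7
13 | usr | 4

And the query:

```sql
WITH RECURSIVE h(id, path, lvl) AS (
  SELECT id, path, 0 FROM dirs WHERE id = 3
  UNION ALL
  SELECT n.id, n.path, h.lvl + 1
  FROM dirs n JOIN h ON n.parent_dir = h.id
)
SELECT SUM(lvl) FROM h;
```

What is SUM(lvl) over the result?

16

Base: id=3 (lib) at lvl 0.
Iteration 1: rows with parent_dir in {3} -> media (id 4, lvl 1), build (id 6, lvl 1).
Iteration 2: rows with parent_dir in {4,6} -> proj (id 7, lvl 2), usr (id 13, lvl 2).
Iteration 3: rows with parent_dir in {7,13} -> share (id 9, lvl 3), docs (id 12, lvl 3).
Iteration 4: rows with parent_dir in {9,12} -> bin (id 11, lvl 4).
Iteration 5: no rows with parent_dir in {11}; recursion stops.
SUM(lvl) = 0 + 1 + 1 + 2 + 2 + 3 + 3 + 4 = 16.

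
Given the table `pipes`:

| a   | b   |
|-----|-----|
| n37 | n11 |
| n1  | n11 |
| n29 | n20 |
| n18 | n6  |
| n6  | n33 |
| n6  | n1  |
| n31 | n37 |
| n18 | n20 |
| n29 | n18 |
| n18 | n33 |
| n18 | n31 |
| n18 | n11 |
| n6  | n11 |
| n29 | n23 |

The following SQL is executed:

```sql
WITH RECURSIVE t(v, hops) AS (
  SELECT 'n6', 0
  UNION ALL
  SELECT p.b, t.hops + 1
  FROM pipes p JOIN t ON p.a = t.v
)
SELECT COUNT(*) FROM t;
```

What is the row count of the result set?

Base: (n6, hops=0).
Iteration 1: edges from {n6} -> (n1, hops=1), (n11, hops=1), (n33, hops=1).
Iteration 2: edges from {n1,n11,n33} -> (n11, hops=2).
Iteration 3: no outgoing edges from {n11}; recursion stops.
Total rows emitted: 5.

5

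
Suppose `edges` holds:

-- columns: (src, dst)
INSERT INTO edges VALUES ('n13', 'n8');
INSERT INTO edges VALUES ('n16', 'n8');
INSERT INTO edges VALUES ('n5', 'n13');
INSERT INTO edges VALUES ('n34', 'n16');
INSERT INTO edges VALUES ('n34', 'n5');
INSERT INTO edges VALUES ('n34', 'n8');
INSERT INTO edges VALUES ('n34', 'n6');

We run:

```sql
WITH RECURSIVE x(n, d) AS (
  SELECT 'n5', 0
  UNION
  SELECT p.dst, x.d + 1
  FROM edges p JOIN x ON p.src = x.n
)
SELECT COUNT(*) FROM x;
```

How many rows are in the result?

3

Base: (n5, d=0).
Iteration 1: edges from {n5} -> (n13, d=1).
Iteration 2: edges from {n13} -> (n8, d=2).
Iteration 3: no outgoing edges from {n8}; recursion stops.
Total rows emitted: 3.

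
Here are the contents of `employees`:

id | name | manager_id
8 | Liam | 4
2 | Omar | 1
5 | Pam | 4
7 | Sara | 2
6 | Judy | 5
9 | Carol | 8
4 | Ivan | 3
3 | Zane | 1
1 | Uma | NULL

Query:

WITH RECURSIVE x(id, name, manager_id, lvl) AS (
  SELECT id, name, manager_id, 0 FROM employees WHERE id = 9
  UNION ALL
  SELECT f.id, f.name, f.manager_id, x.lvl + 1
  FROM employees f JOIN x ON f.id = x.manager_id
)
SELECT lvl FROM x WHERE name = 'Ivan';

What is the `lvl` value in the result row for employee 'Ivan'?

Base: id=9 (Carol), manager_id=8, lvl 0.
Iteration 1: join on id=8 -> Liam (id 8, manager_id=4, lvl 1).
Iteration 2: join on id=4 -> Ivan (id 4, manager_id=3, lvl 2).
Iteration 3: join on id=3 -> Zane (id 3, manager_id=1, lvl 3).
Iteration 4: join on id=1 -> Uma (id 1, manager_id=NULL, lvl 4).
Iteration 5: manager_id is NULL; no match; recursion stops.

2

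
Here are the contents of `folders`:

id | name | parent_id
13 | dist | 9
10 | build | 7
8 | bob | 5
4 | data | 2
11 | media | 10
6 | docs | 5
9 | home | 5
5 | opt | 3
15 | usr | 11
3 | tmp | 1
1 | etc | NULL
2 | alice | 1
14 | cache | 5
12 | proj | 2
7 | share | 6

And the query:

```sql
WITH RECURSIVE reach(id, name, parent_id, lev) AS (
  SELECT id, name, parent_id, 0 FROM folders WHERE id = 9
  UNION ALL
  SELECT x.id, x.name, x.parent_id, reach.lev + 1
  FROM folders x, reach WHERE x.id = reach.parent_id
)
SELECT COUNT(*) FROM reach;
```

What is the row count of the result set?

Base: id=9 (home), parent_id=5, lev 0.
Iteration 1: join on id=5 -> opt (id 5, parent_id=3, lev 1).
Iteration 2: join on id=3 -> tmp (id 3, parent_id=1, lev 2).
Iteration 3: join on id=1 -> etc (id 1, parent_id=NULL, lev 3).
Iteration 4: parent_id is NULL; no match; recursion stops.
Total rows emitted: 4.

4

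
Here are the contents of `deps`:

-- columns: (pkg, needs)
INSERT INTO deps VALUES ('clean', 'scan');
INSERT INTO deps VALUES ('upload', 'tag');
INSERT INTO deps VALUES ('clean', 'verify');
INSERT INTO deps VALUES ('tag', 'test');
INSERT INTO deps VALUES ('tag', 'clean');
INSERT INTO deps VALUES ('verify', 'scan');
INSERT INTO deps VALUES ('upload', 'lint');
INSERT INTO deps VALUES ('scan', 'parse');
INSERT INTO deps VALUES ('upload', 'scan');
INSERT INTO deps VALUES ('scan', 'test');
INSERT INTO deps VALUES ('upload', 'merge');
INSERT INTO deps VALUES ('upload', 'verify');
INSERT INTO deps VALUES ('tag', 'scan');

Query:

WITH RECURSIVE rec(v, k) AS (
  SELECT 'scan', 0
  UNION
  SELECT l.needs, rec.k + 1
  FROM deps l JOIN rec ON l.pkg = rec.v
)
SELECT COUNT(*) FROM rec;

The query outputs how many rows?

Base: (scan, k=0).
Iteration 1: edges from {scan} -> (parse, k=1), (test, k=1).
Iteration 2: no outgoing edges from {parse,test}; recursion stops.
Total rows emitted: 3.

3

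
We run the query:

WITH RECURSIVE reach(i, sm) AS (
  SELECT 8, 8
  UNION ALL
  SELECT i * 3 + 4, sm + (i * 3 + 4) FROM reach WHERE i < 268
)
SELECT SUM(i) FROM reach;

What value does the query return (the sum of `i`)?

Base: i=8, sm=8.
Iteration 1: 8 < 268 holds -> i = 8 * 3 + 4 = 28, sm = 8 + 28 = 36.
Iteration 2: 28 < 268 holds -> i = 28 * 3 + 4 = 88, sm = 36 + 88 = 124.
Iteration 3: 88 < 268 holds -> i = 88 * 3 + 4 = 268, sm = 124 + 268 = 392.
Iteration 4: 268 < 268 fails; recursion stops.
SUM(i) = 8 + 28 + 88 + 268 = 392.

392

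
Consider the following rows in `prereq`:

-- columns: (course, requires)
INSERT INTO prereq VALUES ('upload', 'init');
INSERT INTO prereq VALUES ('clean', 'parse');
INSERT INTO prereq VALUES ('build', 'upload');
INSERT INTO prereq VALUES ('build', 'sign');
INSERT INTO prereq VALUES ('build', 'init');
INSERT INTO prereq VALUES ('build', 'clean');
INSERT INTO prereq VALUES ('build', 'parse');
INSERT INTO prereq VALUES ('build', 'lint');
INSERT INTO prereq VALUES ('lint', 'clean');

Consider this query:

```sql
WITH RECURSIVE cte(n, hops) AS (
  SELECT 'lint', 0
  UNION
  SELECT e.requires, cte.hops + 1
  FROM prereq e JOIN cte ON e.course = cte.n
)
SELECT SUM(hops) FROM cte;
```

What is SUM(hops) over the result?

Base: (lint, hops=0).
Iteration 1: edges from {lint} -> (clean, hops=1).
Iteration 2: edges from {clean} -> (parse, hops=2).
Iteration 3: no outgoing edges from {parse}; recursion stops.
SUM(hops) = 0 + 1 + 2 = 3.

3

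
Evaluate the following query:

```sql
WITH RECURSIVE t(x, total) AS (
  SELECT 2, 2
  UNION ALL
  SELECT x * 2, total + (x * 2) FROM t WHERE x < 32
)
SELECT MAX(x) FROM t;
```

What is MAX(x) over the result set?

32

Base: x=2, total=2.
Iteration 1: 2 < 32 holds -> x = 2 * 2 = 4, total = 2 + 4 = 6.
Iteration 2: 4 < 32 holds -> x = 4 * 2 = 8, total = 6 + 8 = 14.
Iteration 3: 8 < 32 holds -> x = 8 * 2 = 16, total = 14 + 16 = 30.
Iteration 4: 16 < 32 holds -> x = 16 * 2 = 32, total = 30 + 32 = 62.
Iteration 5: 32 < 32 fails; recursion stops.
x values: 2, 4, 8, 16, 32; the maximum is 32.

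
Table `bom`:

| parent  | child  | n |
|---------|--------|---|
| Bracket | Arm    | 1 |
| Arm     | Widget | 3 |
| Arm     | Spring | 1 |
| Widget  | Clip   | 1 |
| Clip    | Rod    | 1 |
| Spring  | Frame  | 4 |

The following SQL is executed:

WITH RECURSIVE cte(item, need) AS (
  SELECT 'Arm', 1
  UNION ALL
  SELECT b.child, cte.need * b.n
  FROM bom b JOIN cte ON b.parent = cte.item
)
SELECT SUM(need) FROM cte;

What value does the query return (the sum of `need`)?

Base: (Arm, need=1).
Iteration 1: components of {Arm} -> Spring = 1*1 = 1, Widget = 1*3 = 3.
Iteration 2: components of {Spring,Widget} -> Clip = 3*1 = 3, Frame = 1*4 = 4.
Iteration 3: components of {Clip,Frame} -> Rod = 3*1 = 3.
Iteration 4: no further components; recursion stops.
SUM(need) = 1 + 3 + 1 + 3 + 4 + 3 = 15.

15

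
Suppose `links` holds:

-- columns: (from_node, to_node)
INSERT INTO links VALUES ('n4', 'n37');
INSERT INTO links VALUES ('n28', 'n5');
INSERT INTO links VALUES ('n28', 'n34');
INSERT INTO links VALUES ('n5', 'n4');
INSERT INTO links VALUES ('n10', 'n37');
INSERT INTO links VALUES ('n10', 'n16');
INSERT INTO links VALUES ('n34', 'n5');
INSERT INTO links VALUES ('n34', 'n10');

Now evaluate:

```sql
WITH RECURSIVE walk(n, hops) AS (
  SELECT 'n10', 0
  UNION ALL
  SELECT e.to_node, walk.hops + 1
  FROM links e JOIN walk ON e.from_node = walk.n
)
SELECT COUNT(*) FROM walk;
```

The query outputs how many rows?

3

Base: (n10, hops=0).
Iteration 1: edges from {n10} -> (n16, hops=1), (n37, hops=1).
Iteration 2: no outgoing edges from {n16,n37}; recursion stops.
Total rows emitted: 3.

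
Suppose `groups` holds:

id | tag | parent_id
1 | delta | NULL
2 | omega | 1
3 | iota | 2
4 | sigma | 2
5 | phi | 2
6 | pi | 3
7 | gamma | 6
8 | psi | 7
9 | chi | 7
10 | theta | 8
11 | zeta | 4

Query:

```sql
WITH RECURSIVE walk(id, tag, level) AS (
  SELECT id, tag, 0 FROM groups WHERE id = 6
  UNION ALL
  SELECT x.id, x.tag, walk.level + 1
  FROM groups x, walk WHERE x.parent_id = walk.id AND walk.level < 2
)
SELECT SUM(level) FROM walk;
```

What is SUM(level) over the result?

5

Base: id=6 (pi) at level 0.
Iteration 1: rows with parent_id in {6} -> gamma (id 7, level 1).
Iteration 2: rows with parent_id in {7} -> psi (id 8, level 2), chi (id 9, level 2).
Iteration 3: level < 2 fails for all current rows; recursion stops.
SUM(level) = 0 + 1 + 2 + 2 = 5.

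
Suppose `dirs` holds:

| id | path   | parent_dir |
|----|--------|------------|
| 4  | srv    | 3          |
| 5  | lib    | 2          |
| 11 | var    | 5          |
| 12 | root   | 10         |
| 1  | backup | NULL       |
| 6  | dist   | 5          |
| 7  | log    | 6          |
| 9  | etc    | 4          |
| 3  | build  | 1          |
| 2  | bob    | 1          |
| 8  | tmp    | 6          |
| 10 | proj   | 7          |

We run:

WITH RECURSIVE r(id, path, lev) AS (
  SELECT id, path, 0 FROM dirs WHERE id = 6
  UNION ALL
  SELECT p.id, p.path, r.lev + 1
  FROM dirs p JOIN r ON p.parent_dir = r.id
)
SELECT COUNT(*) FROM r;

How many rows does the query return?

Base: id=6 (dist) at lev 0.
Iteration 1: rows with parent_dir in {6} -> log (id 7, lev 1), tmp (id 8, lev 1).
Iteration 2: rows with parent_dir in {7,8} -> proj (id 10, lev 2).
Iteration 3: rows with parent_dir in {10} -> root (id 12, lev 3).
Iteration 4: no rows with parent_dir in {12}; recursion stops.
Total rows emitted: 5.

5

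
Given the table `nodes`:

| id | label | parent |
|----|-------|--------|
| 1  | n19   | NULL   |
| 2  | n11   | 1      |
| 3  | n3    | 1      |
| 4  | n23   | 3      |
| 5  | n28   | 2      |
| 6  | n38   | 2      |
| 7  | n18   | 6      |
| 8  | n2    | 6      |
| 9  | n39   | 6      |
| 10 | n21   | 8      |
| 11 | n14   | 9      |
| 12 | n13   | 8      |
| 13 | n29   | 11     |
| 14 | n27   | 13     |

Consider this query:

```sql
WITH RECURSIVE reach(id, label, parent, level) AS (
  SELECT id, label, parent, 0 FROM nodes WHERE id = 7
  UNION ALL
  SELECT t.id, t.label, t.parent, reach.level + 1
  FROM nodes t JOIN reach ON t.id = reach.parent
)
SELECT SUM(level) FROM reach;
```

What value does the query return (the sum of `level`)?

6

Base: id=7 (n18), parent=6, level 0.
Iteration 1: join on id=6 -> n38 (id 6, parent=2, level 1).
Iteration 2: join on id=2 -> n11 (id 2, parent=1, level 2).
Iteration 3: join on id=1 -> n19 (id 1, parent=NULL, level 3).
Iteration 4: parent is NULL; no match; recursion stops.
SUM(level) = 0 + 1 + 2 + 3 = 6.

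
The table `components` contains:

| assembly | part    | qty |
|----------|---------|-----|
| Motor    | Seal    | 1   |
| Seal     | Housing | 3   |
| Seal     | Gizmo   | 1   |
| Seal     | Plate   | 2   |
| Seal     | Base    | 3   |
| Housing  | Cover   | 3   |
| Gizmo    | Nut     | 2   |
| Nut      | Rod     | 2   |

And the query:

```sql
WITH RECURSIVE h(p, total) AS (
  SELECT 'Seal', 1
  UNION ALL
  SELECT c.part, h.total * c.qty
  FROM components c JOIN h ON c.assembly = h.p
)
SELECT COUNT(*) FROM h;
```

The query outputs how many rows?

Base: (Seal, total=1).
Iteration 1: components of {Seal} -> Base = 1*3 = 3, Gizmo = 1*1 = 1, Housing = 1*3 = 3, Plate = 1*2 = 2.
Iteration 2: components of {Base,Gizmo,Housing,Plate} -> Cover = 3*3 = 9, Nut = 1*2 = 2.
Iteration 3: components of {Cover,Nut} -> Rod = 2*2 = 4.
Iteration 4: no further components; recursion stops.
Total rows emitted: 8.

8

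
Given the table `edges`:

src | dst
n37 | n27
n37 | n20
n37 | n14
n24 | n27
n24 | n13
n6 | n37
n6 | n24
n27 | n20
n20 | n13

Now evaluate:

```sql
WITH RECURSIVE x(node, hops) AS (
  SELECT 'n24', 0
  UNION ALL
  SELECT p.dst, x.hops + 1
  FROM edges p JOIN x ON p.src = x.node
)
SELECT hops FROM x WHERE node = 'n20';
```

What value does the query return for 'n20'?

Base: (n24, hops=0).
Iteration 1: edges from {n24} -> (n13, hops=1), (n27, hops=1).
Iteration 2: edges from {n13,n27} -> (n20, hops=2).
Iteration 3: edges from {n20} -> (n13, hops=3).
Iteration 4: no outgoing edges from {n13}; recursion stops.

2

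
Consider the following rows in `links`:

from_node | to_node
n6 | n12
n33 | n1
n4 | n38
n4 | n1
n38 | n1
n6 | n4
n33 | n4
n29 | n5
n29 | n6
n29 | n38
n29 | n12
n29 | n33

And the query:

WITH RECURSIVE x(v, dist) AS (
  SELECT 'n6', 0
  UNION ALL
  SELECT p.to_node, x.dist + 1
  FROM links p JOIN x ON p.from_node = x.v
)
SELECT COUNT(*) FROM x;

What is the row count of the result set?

6

Base: (n6, dist=0).
Iteration 1: edges from {n6} -> (n12, dist=1), (n4, dist=1).
Iteration 2: edges from {n12,n4} -> (n1, dist=2), (n38, dist=2).
Iteration 3: edges from {n1,n38} -> (n1, dist=3).
Iteration 4: no outgoing edges from {n1}; recursion stops.
Total rows emitted: 6.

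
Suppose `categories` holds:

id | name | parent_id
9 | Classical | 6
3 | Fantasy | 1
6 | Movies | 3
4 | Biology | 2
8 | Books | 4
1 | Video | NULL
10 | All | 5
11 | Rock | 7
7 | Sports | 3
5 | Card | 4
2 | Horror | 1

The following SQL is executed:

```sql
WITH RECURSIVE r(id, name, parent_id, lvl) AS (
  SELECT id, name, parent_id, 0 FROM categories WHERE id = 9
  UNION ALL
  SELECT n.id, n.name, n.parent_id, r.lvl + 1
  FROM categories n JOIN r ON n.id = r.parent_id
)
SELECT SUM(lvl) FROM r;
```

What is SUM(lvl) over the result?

6

Base: id=9 (Classical), parent_id=6, lvl 0.
Iteration 1: join on id=6 -> Movies (id 6, parent_id=3, lvl 1).
Iteration 2: join on id=3 -> Fantasy (id 3, parent_id=1, lvl 2).
Iteration 3: join on id=1 -> Video (id 1, parent_id=NULL, lvl 3).
Iteration 4: parent_id is NULL; no match; recursion stops.
SUM(lvl) = 0 + 1 + 2 + 3 = 6.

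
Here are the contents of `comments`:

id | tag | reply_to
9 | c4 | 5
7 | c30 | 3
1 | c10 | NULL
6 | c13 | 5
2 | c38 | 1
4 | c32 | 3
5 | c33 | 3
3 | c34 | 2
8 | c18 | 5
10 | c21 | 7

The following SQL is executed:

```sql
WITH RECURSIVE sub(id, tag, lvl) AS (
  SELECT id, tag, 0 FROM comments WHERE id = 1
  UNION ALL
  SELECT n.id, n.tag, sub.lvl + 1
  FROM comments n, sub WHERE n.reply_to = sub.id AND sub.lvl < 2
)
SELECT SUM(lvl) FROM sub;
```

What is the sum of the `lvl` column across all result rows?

Base: id=1 (c10) at lvl 0.
Iteration 1: rows with reply_to in {1} -> c38 (id 2, lvl 1).
Iteration 2: rows with reply_to in {2} -> c34 (id 3, lvl 2).
Iteration 3: lvl < 2 fails for all current rows; recursion stops.
SUM(lvl) = 0 + 1 + 2 = 3.

3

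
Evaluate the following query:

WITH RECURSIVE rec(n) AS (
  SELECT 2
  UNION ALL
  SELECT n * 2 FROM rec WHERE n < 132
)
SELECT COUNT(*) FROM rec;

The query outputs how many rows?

Base: n=2.
Iteration 1: 2 < 132 holds -> n = 2 * 2 = 4.
Iteration 2: 4 < 132 holds -> n = 4 * 2 = 8.
Iteration 3: 8 < 132 holds -> n = 8 * 2 = 16.
Iteration 4: 16 < 132 holds -> n = 16 * 2 = 32.
Iteration 5: 32 < 132 holds -> n = 32 * 2 = 64.
Iteration 6: 64 < 132 holds -> n = 64 * 2 = 128.
Iteration 7: 128 < 132 holds -> n = 128 * 2 = 256.
Iteration 8: 256 < 132 fails; recursion stops.
Total rows emitted: 8.

8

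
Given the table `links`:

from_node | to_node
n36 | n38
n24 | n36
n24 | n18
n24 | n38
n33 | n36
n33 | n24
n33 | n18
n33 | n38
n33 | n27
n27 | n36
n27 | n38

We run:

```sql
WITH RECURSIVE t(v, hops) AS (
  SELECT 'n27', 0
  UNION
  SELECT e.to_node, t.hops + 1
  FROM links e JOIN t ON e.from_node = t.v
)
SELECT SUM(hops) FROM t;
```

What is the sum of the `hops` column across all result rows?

4

Base: (n27, hops=0).
Iteration 1: edges from {n27} -> (n36, hops=1), (n38, hops=1).
Iteration 2: edges from {n36,n38} -> (n38, hops=2).
Iteration 3: no outgoing edges from {n38}; recursion stops.
SUM(hops) = 0 + 1 + 1 + 2 = 4.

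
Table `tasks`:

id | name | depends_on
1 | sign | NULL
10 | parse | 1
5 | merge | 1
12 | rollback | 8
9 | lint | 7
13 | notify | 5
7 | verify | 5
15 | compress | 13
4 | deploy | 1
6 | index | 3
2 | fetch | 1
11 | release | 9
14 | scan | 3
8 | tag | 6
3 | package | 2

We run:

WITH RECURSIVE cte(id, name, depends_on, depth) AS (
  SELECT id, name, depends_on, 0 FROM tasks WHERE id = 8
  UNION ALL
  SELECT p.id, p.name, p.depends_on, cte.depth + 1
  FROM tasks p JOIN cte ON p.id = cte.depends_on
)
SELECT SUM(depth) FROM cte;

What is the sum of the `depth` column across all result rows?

Base: id=8 (tag), depends_on=6, depth 0.
Iteration 1: join on id=6 -> index (id 6, depends_on=3, depth 1).
Iteration 2: join on id=3 -> package (id 3, depends_on=2, depth 2).
Iteration 3: join on id=2 -> fetch (id 2, depends_on=1, depth 3).
Iteration 4: join on id=1 -> sign (id 1, depends_on=NULL, depth 4).
Iteration 5: depends_on is NULL; no match; recursion stops.
SUM(depth) = 0 + 1 + 2 + 3 + 4 = 10.

10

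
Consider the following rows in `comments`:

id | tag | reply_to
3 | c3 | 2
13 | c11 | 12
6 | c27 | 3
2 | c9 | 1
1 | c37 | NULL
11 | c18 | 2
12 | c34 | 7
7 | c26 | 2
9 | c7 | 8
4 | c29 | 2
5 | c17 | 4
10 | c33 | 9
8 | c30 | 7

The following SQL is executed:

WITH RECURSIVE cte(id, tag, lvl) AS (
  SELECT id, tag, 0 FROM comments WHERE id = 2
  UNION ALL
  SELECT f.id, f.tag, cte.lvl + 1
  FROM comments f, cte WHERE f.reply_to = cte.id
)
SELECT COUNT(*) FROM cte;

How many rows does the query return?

12

Base: id=2 (c9) at lvl 0.
Iteration 1: rows with reply_to in {2} -> c3 (id 3, lvl 1), c29 (id 4, lvl 1), c26 (id 7, lvl 1), c18 (id 11, lvl 1).
Iteration 2: rows with reply_to in {3,4,7,11} -> c17 (id 5, lvl 2), c27 (id 6, lvl 2), c30 (id 8, lvl 2), c34 (id 12, lvl 2).
Iteration 3: rows with reply_to in {5,6,8,12} -> c7 (id 9, lvl 3), c11 (id 13, lvl 3).
Iteration 4: rows with reply_to in {9,13} -> c33 (id 10, lvl 4).
Iteration 5: no rows with reply_to in {10}; recursion stops.
Total rows emitted: 12.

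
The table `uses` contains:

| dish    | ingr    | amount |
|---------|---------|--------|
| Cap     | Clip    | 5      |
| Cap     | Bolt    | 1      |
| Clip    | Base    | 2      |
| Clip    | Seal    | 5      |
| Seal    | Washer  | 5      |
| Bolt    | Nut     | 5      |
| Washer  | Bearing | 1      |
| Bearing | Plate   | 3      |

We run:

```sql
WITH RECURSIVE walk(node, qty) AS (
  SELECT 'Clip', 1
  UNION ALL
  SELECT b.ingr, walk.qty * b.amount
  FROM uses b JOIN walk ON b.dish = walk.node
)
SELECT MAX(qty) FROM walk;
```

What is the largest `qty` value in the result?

Base: (Clip, qty=1).
Iteration 1: components of {Clip} -> Base = 1*2 = 2, Seal = 1*5 = 5.
Iteration 2: components of {Base,Seal} -> Washer = 5*5 = 25.
Iteration 3: components of {Washer} -> Bearing = 25*1 = 25.
Iteration 4: components of {Bearing} -> Plate = 25*3 = 75.
Iteration 5: no further components; recursion stops.
qty values: 1, 2, 5, 25, 25, 75; the maximum is 75.

75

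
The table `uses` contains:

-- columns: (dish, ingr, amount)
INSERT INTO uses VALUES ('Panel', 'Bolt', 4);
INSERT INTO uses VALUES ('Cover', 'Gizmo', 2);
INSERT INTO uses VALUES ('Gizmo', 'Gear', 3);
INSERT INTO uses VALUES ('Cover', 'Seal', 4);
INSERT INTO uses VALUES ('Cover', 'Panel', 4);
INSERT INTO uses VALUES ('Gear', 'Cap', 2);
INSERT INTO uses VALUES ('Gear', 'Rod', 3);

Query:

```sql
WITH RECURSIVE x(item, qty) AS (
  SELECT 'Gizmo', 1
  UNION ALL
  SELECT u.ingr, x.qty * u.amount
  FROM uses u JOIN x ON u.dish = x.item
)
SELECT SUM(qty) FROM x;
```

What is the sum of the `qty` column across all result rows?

Base: (Gizmo, qty=1).
Iteration 1: components of {Gizmo} -> Gear = 1*3 = 3.
Iteration 2: components of {Gear} -> Cap = 3*2 = 6, Rod = 3*3 = 9.
Iteration 3: no further components; recursion stops.
SUM(qty) = 1 + 3 + 9 + 6 = 19.

19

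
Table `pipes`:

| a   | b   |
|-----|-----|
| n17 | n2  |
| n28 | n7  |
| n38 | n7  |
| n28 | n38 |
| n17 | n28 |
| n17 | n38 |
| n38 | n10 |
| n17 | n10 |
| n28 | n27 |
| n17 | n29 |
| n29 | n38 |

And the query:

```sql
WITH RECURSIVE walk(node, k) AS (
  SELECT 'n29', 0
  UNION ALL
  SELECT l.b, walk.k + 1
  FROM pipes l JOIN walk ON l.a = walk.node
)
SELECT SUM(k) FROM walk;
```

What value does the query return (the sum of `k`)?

5

Base: (n29, k=0).
Iteration 1: edges from {n29} -> (n38, k=1).
Iteration 2: edges from {n38} -> (n10, k=2), (n7, k=2).
Iteration 3: no outgoing edges from {n10,n7}; recursion stops.
SUM(k) = 0 + 1 + 2 + 2 = 5.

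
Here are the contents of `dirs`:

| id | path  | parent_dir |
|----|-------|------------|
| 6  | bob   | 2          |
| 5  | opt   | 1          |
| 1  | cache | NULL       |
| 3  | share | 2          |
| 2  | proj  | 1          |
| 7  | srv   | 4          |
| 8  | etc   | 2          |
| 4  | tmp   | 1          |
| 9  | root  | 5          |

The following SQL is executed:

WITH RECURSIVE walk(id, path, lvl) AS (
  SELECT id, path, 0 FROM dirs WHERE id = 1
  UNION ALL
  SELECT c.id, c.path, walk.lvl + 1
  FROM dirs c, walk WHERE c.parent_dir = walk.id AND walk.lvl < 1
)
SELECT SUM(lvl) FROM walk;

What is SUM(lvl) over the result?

3

Base: id=1 (cache) at lvl 0.
Iteration 1: rows with parent_dir in {1} -> proj (id 2, lvl 1), tmp (id 4, lvl 1), opt (id 5, lvl 1).
Iteration 2: lvl < 1 fails for all current rows; recursion stops.
SUM(lvl) = 0 + 1 + 1 + 1 = 3.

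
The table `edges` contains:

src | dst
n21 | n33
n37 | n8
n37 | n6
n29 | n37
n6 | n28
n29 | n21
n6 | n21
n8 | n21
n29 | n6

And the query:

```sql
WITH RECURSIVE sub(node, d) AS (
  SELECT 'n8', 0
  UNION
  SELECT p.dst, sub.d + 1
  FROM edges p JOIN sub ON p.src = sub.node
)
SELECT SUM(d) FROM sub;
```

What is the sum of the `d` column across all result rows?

Base: (n8, d=0).
Iteration 1: edges from {n8} -> (n21, d=1).
Iteration 2: edges from {n21} -> (n33, d=2).
Iteration 3: no outgoing edges from {n33}; recursion stops.
SUM(d) = 0 + 1 + 2 = 3.

3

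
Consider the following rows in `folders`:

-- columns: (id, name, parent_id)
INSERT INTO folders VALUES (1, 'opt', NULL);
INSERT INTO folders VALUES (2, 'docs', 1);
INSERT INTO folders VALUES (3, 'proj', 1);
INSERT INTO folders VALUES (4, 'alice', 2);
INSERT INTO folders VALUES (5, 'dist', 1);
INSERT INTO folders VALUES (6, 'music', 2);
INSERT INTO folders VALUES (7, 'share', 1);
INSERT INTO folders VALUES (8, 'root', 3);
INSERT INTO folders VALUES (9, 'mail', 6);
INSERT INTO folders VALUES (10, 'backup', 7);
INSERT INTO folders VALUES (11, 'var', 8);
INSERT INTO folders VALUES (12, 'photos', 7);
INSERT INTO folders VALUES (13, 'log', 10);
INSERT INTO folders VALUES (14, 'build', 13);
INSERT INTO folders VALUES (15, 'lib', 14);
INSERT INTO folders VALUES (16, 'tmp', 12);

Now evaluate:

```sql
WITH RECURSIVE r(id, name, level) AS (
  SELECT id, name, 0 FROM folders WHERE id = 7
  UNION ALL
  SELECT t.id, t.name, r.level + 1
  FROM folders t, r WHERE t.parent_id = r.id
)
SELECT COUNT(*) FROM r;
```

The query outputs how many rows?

Base: id=7 (share) at level 0.
Iteration 1: rows with parent_id in {7} -> backup (id 10, level 1), photos (id 12, level 1).
Iteration 2: rows with parent_id in {10,12} -> log (id 13, level 2), tmp (id 16, level 2).
Iteration 3: rows with parent_id in {13,16} -> build (id 14, level 3).
Iteration 4: rows with parent_id in {14} -> lib (id 15, level 4).
Iteration 5: no rows with parent_id in {15}; recursion stops.
Total rows emitted: 7.

7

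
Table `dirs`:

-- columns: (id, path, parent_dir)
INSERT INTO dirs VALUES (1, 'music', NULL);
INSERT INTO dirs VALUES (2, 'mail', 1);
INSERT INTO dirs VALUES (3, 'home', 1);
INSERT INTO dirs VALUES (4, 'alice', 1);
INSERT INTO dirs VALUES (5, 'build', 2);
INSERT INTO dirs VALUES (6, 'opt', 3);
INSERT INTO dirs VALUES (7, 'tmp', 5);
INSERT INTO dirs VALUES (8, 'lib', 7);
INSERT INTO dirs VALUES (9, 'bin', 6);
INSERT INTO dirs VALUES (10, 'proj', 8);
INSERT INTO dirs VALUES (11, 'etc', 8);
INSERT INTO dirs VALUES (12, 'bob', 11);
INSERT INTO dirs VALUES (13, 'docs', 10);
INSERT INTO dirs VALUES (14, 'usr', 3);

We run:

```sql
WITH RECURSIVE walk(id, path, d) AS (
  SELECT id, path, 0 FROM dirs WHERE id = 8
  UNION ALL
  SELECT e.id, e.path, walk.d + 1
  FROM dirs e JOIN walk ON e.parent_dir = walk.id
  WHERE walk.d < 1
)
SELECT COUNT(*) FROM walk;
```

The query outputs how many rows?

Base: id=8 (lib) at d 0.
Iteration 1: rows with parent_dir in {8} -> proj (id 10, d 1), etc (id 11, d 1).
Iteration 2: d < 1 fails for all current rows; recursion stops.
Total rows emitted: 3.

3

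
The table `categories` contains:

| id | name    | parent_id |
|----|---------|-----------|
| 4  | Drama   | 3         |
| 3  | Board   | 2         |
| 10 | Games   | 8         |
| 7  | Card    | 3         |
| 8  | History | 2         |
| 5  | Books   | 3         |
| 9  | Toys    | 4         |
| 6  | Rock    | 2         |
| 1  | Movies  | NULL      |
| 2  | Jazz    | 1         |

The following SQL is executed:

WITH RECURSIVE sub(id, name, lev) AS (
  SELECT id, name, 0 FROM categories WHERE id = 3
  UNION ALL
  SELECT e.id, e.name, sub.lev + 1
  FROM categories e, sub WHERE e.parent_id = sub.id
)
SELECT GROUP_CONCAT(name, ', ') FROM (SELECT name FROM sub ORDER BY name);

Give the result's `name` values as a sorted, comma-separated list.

Base: id=3 (Board) at lev 0.
Iteration 1: rows with parent_id in {3} -> Drama (id 4, lev 1), Books (id 5, lev 1), Card (id 7, lev 1).
Iteration 2: rows with parent_id in {4,5,7} -> Toys (id 9, lev 2).
Iteration 3: no rows with parent_id in {9}; recursion stops.

Board, Books, Card, Drama, Toys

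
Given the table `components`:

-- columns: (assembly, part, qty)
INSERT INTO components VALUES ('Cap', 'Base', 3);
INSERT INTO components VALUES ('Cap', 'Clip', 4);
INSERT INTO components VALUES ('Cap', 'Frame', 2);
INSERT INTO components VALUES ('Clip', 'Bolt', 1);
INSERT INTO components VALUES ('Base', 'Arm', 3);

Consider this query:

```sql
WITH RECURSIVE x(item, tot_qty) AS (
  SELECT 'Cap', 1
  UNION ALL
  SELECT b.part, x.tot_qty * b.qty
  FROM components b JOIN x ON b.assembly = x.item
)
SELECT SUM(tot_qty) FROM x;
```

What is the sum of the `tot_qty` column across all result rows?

Base: (Cap, tot_qty=1).
Iteration 1: components of {Cap} -> Base = 1*3 = 3, Clip = 1*4 = 4, Frame = 1*2 = 2.
Iteration 2: components of {Base,Clip,Frame} -> Arm = 3*3 = 9, Bolt = 4*1 = 4.
Iteration 3: no further components; recursion stops.
SUM(tot_qty) = 1 + 3 + 4 + 2 + 9 + 4 = 23.

23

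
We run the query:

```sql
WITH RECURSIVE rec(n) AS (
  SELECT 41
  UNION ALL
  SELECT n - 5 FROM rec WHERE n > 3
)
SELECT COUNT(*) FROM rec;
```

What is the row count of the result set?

9

Base: n=41.
Iteration 1: 41 > 3 holds -> n = 41 - 5 = 36.
Iteration 2: 36 > 3 holds -> n = 36 - 5 = 31.
Iteration 3: 31 > 3 holds -> n = 31 - 5 = 26.
Iteration 4: 26 > 3 holds -> n = 26 - 5 = 21.
Iteration 5: 21 > 3 holds -> n = 21 - 5 = 16.
Iteration 6: 16 > 3 holds -> n = 16 - 5 = 11.
Iteration 7: 11 > 3 holds -> n = 11 - 5 = 6.
Iteration 8: 6 > 3 holds -> n = 6 - 5 = 1.
Iteration 9: 1 > 3 fails; recursion stops.
Total rows emitted: 9.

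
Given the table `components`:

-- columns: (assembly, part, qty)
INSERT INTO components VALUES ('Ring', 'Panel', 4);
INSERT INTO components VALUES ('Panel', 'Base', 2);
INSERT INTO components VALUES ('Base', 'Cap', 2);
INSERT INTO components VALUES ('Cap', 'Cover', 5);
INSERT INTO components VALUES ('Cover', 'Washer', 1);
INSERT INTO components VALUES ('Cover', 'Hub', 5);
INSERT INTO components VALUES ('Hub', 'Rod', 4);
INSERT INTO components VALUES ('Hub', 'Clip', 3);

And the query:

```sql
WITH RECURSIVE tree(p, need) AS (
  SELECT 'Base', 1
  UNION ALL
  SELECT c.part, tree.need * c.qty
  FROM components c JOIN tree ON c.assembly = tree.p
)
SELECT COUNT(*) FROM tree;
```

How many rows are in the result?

7

Base: (Base, need=1).
Iteration 1: components of {Base} -> Cap = 1*2 = 2.
Iteration 2: components of {Cap} -> Cover = 2*5 = 10.
Iteration 3: components of {Cover} -> Hub = 10*5 = 50, Washer = 10*1 = 10.
Iteration 4: components of {Hub,Washer} -> Clip = 50*3 = 150, Rod = 50*4 = 200.
Iteration 5: no further components; recursion stops.
Total rows emitted: 7.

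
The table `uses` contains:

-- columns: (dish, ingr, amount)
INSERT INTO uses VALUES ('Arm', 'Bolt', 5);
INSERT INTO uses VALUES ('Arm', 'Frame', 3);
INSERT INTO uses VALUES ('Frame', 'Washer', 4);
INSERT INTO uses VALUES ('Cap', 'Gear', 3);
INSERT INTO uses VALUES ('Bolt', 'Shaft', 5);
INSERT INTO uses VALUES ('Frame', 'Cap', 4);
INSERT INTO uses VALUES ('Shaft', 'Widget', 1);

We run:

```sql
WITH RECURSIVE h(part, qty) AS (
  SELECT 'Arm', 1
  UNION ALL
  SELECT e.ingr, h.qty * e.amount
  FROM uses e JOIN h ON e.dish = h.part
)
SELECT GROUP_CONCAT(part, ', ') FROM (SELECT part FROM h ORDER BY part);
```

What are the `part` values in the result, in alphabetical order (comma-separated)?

Arm, Bolt, Cap, Frame, Gear, Shaft, Washer, Widget

Base: (Arm, qty=1).
Iteration 1: components of {Arm} -> Bolt = 1*5 = 5, Frame = 1*3 = 3.
Iteration 2: components of {Bolt,Frame} -> Cap = 3*4 = 12, Shaft = 5*5 = 25, Washer = 3*4 = 12.
Iteration 3: components of {Cap,Shaft,Washer} -> Gear = 12*3 = 36, Widget = 25*1 = 25.
Iteration 4: no further components; recursion stops.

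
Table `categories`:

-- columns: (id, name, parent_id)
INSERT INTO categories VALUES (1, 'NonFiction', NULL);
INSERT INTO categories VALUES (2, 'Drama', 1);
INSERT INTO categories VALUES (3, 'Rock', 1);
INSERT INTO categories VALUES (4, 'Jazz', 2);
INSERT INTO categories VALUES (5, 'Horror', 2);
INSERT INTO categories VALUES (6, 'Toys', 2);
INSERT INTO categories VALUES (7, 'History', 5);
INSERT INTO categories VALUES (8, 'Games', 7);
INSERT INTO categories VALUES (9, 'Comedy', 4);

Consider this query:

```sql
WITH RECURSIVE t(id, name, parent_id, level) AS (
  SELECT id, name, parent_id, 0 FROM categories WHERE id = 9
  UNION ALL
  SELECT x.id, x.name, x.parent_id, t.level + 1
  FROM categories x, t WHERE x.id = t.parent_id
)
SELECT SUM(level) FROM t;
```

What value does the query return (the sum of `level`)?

Base: id=9 (Comedy), parent_id=4, level 0.
Iteration 1: join on id=4 -> Jazz (id 4, parent_id=2, level 1).
Iteration 2: join on id=2 -> Drama (id 2, parent_id=1, level 2).
Iteration 3: join on id=1 -> NonFiction (id 1, parent_id=NULL, level 3).
Iteration 4: parent_id is NULL; no match; recursion stops.
SUM(level) = 0 + 1 + 2 + 3 = 6.

6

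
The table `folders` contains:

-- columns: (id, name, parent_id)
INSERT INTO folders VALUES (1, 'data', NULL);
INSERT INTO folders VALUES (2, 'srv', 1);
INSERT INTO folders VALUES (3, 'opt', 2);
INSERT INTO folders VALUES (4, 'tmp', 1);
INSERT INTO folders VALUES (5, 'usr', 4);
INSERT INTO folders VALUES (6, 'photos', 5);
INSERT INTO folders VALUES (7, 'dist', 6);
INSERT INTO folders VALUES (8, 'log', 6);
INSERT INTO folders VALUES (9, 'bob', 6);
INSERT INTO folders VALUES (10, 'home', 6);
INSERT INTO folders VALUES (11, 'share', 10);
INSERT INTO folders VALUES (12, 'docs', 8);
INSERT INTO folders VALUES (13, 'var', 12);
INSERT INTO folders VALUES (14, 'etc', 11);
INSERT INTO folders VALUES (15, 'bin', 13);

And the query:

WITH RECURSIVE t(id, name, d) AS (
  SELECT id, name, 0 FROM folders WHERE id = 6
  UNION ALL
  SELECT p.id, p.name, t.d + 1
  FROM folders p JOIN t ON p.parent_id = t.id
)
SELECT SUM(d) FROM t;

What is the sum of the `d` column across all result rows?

18

Base: id=6 (photos) at d 0.
Iteration 1: rows with parent_id in {6} -> dist (id 7, d 1), log (id 8, d 1), bob (id 9, d 1), home (id 10, d 1).
Iteration 2: rows with parent_id in {7,8,9,10} -> share (id 11, d 2), docs (id 12, d 2).
Iteration 3: rows with parent_id in {11,12} -> var (id 13, d 3), etc (id 14, d 3).
Iteration 4: rows with parent_id in {13,14} -> bin (id 15, d 4).
Iteration 5: no rows with parent_id in {15}; recursion stops.
SUM(d) = 0 + 1 + 1 + 1 + 1 + 2 + 2 + 3 + 3 + 4 = 18.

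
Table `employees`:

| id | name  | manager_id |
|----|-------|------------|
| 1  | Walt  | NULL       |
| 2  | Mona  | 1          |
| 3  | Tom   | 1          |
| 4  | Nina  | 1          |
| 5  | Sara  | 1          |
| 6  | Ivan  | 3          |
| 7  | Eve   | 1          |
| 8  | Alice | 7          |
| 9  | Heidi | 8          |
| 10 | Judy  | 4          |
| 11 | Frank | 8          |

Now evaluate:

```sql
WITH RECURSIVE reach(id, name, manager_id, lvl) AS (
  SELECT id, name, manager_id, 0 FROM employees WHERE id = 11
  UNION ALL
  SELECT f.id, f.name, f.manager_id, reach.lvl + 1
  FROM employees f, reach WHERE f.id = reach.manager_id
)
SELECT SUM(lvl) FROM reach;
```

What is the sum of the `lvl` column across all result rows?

Base: id=11 (Frank), manager_id=8, lvl 0.
Iteration 1: join on id=8 -> Alice (id 8, manager_id=7, lvl 1).
Iteration 2: join on id=7 -> Eve (id 7, manager_id=1, lvl 2).
Iteration 3: join on id=1 -> Walt (id 1, manager_id=NULL, lvl 3).
Iteration 4: manager_id is NULL; no match; recursion stops.
SUM(lvl) = 0 + 1 + 2 + 3 = 6.

6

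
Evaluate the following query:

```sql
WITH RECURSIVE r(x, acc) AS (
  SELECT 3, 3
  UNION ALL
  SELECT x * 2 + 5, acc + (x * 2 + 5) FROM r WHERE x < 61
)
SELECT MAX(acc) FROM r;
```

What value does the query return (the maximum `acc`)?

223

Base: x=3, acc=3.
Iteration 1: 3 < 61 holds -> x = 3 * 2 + 5 = 11, acc = 3 + 11 = 14.
Iteration 2: 11 < 61 holds -> x = 11 * 2 + 5 = 27, acc = 14 + 27 = 41.
Iteration 3: 27 < 61 holds -> x = 27 * 2 + 5 = 59, acc = 41 + 59 = 100.
Iteration 4: 59 < 61 holds -> x = 59 * 2 + 5 = 123, acc = 100 + 123 = 223.
Iteration 5: 123 < 61 fails; recursion stops.
acc values: 3, 14, 41, 100, 223; the maximum is 223.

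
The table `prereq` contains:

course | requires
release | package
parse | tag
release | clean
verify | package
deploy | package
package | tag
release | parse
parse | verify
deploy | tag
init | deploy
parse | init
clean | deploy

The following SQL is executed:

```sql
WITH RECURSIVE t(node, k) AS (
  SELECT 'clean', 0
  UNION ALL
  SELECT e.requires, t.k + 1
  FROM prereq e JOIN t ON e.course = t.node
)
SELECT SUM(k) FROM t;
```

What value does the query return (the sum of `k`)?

8

Base: (clean, k=0).
Iteration 1: edges from {clean} -> (deploy, k=1).
Iteration 2: edges from {deploy} -> (package, k=2), (tag, k=2).
Iteration 3: edges from {package,tag} -> (tag, k=3).
Iteration 4: no outgoing edges from {tag}; recursion stops.
SUM(k) = 0 + 1 + 2 + 2 + 3 = 8.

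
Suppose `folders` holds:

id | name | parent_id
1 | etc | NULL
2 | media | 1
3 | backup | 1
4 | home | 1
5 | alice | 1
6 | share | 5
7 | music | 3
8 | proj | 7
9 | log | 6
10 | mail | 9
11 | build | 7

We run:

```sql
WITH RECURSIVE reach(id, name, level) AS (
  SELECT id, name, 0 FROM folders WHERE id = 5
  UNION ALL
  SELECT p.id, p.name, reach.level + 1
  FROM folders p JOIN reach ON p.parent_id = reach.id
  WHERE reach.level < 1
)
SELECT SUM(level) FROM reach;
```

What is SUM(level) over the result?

1

Base: id=5 (alice) at level 0.
Iteration 1: rows with parent_id in {5} -> share (id 6, level 1).
Iteration 2: level < 1 fails for all current rows; recursion stops.
SUM(level) = 0 + 1 = 1.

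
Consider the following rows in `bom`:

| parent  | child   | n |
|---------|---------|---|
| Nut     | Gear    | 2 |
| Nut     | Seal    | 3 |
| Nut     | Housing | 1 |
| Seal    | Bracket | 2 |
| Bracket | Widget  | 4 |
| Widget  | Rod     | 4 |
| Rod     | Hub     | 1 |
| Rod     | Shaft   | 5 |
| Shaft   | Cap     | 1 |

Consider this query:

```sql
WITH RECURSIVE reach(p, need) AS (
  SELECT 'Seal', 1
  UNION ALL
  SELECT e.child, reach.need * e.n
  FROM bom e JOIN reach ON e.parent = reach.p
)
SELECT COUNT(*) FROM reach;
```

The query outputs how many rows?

Base: (Seal, need=1).
Iteration 1: components of {Seal} -> Bracket = 1*2 = 2.
Iteration 2: components of {Bracket} -> Widget = 2*4 = 8.
Iteration 3: components of {Widget} -> Rod = 8*4 = 32.
Iteration 4: components of {Rod} -> Hub = 32*1 = 32, Shaft = 32*5 = 160.
Iteration 5: components of {Hub,Shaft} -> Cap = 160*1 = 160.
Iteration 6: no further components; recursion stops.
Total rows emitted: 7.

7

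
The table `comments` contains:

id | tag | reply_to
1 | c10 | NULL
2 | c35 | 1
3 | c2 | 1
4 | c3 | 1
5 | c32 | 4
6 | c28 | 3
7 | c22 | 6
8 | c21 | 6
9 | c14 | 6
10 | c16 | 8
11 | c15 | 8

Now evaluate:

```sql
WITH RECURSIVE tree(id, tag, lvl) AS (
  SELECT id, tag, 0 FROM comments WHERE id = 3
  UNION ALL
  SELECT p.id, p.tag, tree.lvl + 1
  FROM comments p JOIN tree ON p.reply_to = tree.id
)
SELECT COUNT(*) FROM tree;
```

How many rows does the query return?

Base: id=3 (c2) at lvl 0.
Iteration 1: rows with reply_to in {3} -> c28 (id 6, lvl 1).
Iteration 2: rows with reply_to in {6} -> c22 (id 7, lvl 2), c21 (id 8, lvl 2), c14 (id 9, lvl 2).
Iteration 3: rows with reply_to in {7,8,9} -> c16 (id 10, lvl 3), c15 (id 11, lvl 3).
Iteration 4: no rows with reply_to in {10,11}; recursion stops.
Total rows emitted: 7.

7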